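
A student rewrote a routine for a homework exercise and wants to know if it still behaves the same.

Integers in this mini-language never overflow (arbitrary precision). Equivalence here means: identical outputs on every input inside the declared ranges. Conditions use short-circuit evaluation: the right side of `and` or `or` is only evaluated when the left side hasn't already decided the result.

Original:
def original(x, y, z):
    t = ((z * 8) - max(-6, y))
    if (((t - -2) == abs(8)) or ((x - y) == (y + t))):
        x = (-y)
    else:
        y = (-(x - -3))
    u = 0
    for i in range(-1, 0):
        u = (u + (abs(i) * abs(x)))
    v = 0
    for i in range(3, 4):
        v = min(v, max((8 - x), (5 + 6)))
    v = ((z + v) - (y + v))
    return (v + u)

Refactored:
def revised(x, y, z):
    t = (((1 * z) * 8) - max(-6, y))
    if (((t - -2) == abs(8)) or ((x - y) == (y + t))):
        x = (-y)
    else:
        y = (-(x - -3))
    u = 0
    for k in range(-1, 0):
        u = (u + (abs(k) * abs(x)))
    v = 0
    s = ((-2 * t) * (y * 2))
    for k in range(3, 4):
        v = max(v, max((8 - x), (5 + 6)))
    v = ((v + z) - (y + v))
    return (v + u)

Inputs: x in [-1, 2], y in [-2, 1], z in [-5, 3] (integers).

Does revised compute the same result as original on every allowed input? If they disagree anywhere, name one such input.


The edit looks behavioral (`min(v, max((8 - x), (5 + 6)))` became `max(v, max((8 - x), (5 + 6)))`), but over these ranges it never changes the outcome; all 144 inputs agree.
verdict: equivalent


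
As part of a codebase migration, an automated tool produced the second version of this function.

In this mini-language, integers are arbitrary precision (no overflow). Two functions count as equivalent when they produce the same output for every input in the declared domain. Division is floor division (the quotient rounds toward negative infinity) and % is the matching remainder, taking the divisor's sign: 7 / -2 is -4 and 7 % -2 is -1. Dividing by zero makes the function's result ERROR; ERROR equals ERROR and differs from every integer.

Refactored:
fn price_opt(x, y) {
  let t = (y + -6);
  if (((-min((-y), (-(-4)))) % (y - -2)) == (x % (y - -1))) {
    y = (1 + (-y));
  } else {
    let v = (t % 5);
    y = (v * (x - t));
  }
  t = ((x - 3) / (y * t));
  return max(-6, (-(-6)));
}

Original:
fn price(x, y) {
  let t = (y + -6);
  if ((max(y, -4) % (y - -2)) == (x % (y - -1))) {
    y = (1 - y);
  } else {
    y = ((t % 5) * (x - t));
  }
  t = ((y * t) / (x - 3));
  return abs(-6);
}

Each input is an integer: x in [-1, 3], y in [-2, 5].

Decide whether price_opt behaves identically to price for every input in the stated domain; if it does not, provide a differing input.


Run the pair on x=-1, y=1.
price: t becomes -5; next ((max(y, -4) % (y - -2)) == (x % (y - -1))) evaluates to true; next y becomes 0; next t becomes 0; next final value 6
price_opt: t becomes -5; next (((-min((-y), (-(-4)))) % (y - -2)) == (x % (y - -1))) evaluates to true; next y becomes 0; next hits division by zero so the output is ERROR
6 and ERROR differ, so these are not the same function on this domain.
verdict: not equivalent; witness: x=-1, y=1


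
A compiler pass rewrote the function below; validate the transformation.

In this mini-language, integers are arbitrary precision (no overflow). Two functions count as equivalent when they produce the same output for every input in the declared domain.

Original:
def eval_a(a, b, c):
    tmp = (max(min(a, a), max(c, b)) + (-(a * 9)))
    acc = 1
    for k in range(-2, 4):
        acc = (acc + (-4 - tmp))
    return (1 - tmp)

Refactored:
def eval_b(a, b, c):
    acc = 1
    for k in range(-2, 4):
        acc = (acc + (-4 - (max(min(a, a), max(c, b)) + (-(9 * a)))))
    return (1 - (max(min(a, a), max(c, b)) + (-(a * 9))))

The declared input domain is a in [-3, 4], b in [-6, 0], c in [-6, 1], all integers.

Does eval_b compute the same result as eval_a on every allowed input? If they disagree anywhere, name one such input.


The two are interchangeable: min/max/abs usage differs, plus local variable names differ, plus statement counts differ, plus arithmetic usage differs, plus constant usage differs, and every declared input agrees.
Spot check at a=-2, b=-3, c=-3 — eval_a: tmp := 16 | acc := 1 | iter k=-2: | acc := -19 | iter k=-1: | acc := -39 | iter k=0: | acc := -59 | iter k=1: | acc := -79 | iter k=2: | acc := -99 | iter k=3: | acc := -119 | result -15. eval_b: acc := 1 | iter k=-2: | acc := -19 | iter k=-1: | acc := -39 | iter k=0: | acc := -59 | iter k=1: | acc := -79 | iter k=2: | acc := -99 | iter k=3: | acc := -119 | result -15. Both give -15.
Checked all 448 inputs in the declared domain: the outputs agree on every one.
verdict: equivalent


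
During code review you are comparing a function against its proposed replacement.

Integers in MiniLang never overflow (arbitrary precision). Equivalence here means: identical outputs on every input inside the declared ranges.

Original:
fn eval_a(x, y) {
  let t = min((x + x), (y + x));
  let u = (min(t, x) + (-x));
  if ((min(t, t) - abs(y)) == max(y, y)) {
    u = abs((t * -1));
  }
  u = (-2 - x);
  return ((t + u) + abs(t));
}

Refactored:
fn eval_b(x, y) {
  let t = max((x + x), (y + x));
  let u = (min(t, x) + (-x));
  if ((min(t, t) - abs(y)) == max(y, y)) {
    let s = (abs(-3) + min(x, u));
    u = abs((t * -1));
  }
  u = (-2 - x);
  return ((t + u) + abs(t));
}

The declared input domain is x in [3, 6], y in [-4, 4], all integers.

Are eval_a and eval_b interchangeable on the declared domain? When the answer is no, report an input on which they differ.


Input x=3, y=-4: -5 from eval_a versus 7 from eval_b.
verdict: not equivalent; witness: x=3, y=-4


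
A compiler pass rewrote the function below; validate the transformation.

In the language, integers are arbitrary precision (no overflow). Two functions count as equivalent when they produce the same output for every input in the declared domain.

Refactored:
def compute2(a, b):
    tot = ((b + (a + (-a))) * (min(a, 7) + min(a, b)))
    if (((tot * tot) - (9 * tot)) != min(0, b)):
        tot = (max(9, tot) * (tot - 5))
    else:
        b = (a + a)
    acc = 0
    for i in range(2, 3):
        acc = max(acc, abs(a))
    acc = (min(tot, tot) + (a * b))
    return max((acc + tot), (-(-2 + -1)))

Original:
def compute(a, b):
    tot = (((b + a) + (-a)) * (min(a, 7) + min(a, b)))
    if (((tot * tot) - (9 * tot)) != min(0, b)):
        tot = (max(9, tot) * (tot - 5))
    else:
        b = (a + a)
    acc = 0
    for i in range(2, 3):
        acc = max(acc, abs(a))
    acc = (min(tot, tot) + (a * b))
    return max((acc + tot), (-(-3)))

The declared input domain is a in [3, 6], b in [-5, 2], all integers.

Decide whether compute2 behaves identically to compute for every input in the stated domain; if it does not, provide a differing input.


Changes here: arithmetic usage differs; and constant usage differs; the full 32-point sweep finds no disagreement.
verdict: equivalent


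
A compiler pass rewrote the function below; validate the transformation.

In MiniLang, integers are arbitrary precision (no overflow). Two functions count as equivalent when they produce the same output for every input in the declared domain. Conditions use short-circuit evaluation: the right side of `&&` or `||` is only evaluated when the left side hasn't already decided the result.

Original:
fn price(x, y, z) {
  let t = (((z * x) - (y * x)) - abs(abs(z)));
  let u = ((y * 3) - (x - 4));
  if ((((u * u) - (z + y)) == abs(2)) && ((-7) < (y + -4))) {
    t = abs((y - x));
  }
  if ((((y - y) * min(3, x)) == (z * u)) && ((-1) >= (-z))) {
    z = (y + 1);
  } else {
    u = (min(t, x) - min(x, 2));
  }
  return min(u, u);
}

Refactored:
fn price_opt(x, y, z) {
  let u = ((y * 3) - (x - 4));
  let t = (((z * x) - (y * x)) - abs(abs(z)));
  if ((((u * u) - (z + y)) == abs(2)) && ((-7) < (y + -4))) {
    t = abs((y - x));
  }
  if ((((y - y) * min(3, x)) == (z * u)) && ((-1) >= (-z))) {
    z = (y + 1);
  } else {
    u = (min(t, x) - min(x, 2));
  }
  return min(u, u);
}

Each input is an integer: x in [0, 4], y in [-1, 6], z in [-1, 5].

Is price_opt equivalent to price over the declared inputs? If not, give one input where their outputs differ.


Comparing the listings, the differences include: same computation, different form.
Spot check at x=4, y=-1, z=1 — price: t := 7 | u := -3 | ((((u * u) - (z + y)) == abs(2)) && ((-7) < (y + -4))): false | ((((y - y) * min(3, x)) == (z * u)) && ((-1) >= (-z))): false | u := 2 | result 2. price_opt: u := -3 | t := 7 | ((((u * u) - (z + y)) == abs(2)) && ((-7) < (y + -4))): false | ((((y - y) * min(3, x)) == (z * u)) && ((-1) >= (-z))): false | u := 2 | result 2. Both give 2.
Every one of the 280 inputs gives matching results.
verdict: equivalent


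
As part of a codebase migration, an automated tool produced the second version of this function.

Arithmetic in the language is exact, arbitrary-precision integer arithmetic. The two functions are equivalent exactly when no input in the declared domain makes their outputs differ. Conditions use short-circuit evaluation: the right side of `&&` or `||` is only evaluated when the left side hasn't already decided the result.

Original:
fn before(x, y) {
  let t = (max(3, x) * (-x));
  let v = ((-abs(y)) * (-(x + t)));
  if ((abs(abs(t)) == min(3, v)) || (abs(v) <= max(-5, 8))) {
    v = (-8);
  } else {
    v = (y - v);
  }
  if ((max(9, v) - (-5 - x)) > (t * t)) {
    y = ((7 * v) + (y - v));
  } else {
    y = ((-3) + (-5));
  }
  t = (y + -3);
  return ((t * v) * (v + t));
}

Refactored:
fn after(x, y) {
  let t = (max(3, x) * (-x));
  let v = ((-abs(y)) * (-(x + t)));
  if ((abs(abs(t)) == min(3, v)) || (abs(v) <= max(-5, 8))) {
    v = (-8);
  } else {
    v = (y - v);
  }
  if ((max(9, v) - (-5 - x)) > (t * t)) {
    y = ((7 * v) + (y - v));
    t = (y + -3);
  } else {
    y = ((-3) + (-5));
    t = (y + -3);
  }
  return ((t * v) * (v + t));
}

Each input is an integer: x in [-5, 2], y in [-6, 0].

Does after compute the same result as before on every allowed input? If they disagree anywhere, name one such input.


Side by side, the visible changes include: arithmetic usage differs; also constant usage differs; also statement counts differ.
Spot check at x=-5, y=-6 — before: t becomes 15; next v becomes 60; next ((abs(abs(t)) == min(3, v)) || (abs(v) <= max(-5, 8))) evaluates to false; next v becomes -66; next ((max(9, v) - (-5 - x)) > (t * t)) evaluates to false; next y becomes -8; next t becomes -11; next final value -55902. after: t becomes 15; next v becomes 60; next ((abs(abs(t)) == min(3, v)) || (abs(v) <= max(-5, 8))) evaluates to false; next v becomes -66; next ((max(9, v) - (-5 - x)) > (t * t)) evaluates to false; next y becomes -8; next t becomes -11; next final value -55902. Both give -55902.
Every one of the 56 inputs gives matching results.
verdict: equivalent


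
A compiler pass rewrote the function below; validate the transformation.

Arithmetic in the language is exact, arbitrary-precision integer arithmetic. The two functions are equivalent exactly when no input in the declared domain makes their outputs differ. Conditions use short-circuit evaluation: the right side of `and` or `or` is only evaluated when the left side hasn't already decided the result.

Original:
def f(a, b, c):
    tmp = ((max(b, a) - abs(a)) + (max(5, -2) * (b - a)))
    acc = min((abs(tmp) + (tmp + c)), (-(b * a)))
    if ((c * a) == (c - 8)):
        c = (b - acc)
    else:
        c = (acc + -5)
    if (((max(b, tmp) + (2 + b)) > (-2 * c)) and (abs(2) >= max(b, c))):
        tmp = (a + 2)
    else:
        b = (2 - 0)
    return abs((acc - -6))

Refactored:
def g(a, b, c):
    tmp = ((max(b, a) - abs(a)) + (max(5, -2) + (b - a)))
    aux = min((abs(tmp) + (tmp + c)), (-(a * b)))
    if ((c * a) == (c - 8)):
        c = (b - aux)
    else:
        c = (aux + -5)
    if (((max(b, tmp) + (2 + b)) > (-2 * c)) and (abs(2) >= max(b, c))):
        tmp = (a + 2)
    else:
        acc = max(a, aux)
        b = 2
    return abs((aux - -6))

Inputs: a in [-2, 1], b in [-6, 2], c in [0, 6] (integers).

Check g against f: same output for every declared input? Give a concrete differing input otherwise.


Input a=1, b=-3, c=0: 6 from f versus 8 from g.
verdict: not equivalent; witness: a=1, b=-3, c=0


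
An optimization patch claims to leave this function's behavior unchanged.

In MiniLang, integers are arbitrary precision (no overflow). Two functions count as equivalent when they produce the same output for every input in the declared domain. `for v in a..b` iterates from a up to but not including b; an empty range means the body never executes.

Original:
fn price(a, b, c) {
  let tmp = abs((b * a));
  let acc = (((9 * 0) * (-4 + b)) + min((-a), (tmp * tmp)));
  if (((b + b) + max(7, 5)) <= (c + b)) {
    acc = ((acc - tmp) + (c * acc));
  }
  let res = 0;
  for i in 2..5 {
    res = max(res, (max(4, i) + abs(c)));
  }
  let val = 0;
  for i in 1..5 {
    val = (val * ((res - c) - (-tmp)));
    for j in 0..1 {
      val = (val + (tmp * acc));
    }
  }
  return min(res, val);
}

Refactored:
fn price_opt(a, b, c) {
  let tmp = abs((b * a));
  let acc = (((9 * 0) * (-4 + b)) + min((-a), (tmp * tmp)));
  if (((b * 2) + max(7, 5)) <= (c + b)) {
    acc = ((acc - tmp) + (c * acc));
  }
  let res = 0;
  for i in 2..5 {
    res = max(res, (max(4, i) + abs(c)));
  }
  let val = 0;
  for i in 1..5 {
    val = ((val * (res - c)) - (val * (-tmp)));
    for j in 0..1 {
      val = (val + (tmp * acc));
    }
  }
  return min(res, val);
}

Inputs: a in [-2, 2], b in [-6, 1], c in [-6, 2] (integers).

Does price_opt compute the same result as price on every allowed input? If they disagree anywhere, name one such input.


The two are interchangeable: constant usage differs, plus arithmetic usage differs, and every declared input agrees.
One worked example (a=1, b=-3, c=0) — price: tmp=3, then acc=-1, then (((b + b) + max(7, 5)) <= (c + b)) is false, then res=0, then (i=2), then res=4, then (i=3), then res=4, then (i=4), then res=4, then val=0, then (i=1), then val=0, then (j=0), then val=-3, then (i=2), then val=-21, then (j=0), then val=-24, then (i=3), then val=-168, then (j=0), then val=-171, then (i=4), then val=-1197, then (j=0), then val=-1200, then returns -1200; price_opt: tmp=3, then acc=-1, then (((b * 2) + max(7, 5)) <= (c + b)) is false, then res=0, then (i=2), then res=4, then (i=3), then res=4, then (i=4), then res=4, then val=0, then (i=1), then val=0, then (j=0), then val=-3, then (i=2), then val=-21, then (j=0), then val=-24, then (i=3), then val=-168, then (j=0), then val=-171, then (i=4), then val=-1197, then (j=0), then val=-1200, then returns -1200; agreement on -1200.
Sweeping the whole domain (360 inputs) finds no disagreement.
verdict: equivalent


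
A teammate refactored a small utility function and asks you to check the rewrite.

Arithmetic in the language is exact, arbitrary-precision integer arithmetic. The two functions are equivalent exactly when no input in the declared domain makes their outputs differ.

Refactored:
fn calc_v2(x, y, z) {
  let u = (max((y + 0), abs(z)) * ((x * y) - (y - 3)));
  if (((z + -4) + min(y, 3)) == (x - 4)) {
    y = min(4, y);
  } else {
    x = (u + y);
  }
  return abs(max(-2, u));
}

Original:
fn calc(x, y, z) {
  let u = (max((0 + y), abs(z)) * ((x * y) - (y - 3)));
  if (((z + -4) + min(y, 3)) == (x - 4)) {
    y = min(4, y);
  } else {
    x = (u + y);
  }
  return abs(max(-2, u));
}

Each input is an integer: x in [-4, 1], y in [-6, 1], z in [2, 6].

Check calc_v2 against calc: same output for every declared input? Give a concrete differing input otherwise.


Behavior is preserved: although same computation, different form, the outputs never diverge.
One worked example (x=-3, y=-1, z=2) — calc: u = 14; (((z + -4) + min(y, 3)) == (x - 4)) -> false; x = 13; return 14; calc_v2: u = 14; (((z + -4) + min(y, 3)) == (x - 4)) -> false; x = 13; return 14; agreement on 14.
Sweeping the whole domain (240 inputs) finds no disagreement.
verdict: equivalent


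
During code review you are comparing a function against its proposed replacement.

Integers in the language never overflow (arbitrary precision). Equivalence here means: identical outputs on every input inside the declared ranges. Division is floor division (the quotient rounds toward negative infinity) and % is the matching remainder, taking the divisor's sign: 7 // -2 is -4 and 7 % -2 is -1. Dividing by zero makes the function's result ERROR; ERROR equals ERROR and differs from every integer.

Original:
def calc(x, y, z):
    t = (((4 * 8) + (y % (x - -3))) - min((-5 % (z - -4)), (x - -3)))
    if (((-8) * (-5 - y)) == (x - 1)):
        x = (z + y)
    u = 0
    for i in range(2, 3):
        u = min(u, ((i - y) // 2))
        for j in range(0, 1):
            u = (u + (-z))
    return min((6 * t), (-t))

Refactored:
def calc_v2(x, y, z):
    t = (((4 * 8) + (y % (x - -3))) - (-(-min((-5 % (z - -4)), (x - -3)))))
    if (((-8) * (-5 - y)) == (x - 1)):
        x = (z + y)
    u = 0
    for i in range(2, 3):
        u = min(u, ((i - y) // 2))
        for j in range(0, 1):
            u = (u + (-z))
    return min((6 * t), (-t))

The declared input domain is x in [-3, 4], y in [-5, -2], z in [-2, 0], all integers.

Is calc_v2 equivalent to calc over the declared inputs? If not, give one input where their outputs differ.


Changes here: same computation, different form; the full 96-point sweep finds no disagreement.
verdict: equivalent


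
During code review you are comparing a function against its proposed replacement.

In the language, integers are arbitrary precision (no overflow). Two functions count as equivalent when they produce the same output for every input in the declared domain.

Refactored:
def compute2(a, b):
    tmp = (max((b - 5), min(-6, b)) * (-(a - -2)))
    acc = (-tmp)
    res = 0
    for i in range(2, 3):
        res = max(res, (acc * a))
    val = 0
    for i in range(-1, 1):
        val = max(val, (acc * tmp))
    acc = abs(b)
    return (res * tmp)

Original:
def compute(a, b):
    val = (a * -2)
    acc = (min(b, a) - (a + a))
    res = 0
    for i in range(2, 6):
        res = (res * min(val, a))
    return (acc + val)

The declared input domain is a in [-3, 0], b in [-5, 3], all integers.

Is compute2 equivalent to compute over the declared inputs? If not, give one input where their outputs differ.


There is a counterexample at a=-3, b=-5: 7 on one side, 0 on the other.
compute: val=6, then acc=1, then res=0, then (i=2), then res=0, then (i=3), then res=0, then (i=4), then res=0, then (i=5), then res=0, then returns 7
compute2: tmp=-6, then acc=6, then res=0, then (i=2), then res=0, then val=0, then (i=-1), then val=0, then (i=0), then val=0, then acc=5, then returns 0
verdict: not equivalent; witness: a=-3, b=-5


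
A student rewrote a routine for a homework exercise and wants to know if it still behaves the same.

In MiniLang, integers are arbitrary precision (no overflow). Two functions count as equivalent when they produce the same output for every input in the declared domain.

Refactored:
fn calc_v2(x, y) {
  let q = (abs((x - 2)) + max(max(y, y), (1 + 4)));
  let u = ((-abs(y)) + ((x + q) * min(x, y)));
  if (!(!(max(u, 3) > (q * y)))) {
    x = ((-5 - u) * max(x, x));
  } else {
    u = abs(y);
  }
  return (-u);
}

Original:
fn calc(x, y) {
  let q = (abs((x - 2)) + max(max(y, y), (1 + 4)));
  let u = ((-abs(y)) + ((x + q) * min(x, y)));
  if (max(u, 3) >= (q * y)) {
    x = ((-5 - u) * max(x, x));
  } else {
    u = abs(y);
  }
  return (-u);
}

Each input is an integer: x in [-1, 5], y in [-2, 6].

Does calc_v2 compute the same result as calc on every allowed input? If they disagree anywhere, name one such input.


The rewrite breaks on x=1, y=1, where the results are -6 and -1.
calc: q=6, then u=6, then (max(u, 3) >= (q * y)) is true, then x=-11, then returns -6
calc_v2: q=6, then u=6, then (!(!(max(u, 3) > (q * y)))) is false, then u=1, then returns -1
verdict: not equivalent; witness: x=1, y=1


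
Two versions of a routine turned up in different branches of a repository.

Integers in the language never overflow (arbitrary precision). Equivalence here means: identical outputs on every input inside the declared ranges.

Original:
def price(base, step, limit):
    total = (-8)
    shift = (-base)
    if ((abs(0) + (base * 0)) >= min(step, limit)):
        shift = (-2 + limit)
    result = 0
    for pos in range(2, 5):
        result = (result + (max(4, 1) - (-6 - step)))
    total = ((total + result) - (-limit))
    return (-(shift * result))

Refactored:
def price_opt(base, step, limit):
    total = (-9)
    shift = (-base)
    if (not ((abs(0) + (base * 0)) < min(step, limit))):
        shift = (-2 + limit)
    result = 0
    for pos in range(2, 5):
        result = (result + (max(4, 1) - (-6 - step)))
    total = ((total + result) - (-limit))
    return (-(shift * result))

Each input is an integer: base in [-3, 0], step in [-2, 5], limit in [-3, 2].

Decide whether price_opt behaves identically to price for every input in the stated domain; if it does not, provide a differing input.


The one real change (`8` became `9`) has no effect anywhere in the declared ranges.
Spot check at base=0, step=5, limit=-2 — price: total = -8; shift = 0; ((abs(0) + (base * 0)) >= min(step, limit)) -> true; shift = -4; result = 0; [pos=2]; result = 15; [pos=3]; result = 30; [pos=4]; result = 45; total = 35; return 180. price_opt: total = -9; shift = 0; (not ((abs(0) + (base * 0)) < min(step, limit))) -> true; shift = -4; result = 0; [pos=2]; result = 15; [pos=3]; result = 30; [pos=4]; result = 45; total = 34; return 180. Both give 180.
Every one of the 192 inputs gives matching results.
verdict: equivalent


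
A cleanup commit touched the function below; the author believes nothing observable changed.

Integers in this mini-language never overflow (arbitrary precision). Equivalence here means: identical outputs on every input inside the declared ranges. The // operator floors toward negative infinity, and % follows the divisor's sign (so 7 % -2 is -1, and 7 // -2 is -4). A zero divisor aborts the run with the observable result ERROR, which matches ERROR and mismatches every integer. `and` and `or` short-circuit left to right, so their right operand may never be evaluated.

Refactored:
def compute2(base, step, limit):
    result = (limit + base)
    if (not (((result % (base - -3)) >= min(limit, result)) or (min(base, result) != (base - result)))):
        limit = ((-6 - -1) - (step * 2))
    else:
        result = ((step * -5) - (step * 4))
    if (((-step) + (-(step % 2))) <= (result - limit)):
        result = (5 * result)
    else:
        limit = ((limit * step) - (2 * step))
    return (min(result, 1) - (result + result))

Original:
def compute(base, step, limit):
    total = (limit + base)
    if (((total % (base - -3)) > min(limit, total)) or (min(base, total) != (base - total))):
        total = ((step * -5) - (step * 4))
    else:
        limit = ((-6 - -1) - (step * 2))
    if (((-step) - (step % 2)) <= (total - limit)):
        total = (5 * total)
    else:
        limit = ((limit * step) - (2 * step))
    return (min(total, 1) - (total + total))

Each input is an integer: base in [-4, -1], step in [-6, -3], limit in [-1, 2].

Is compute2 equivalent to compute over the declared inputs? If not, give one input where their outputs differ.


There is a counterexample at base=-2, step=-6, limit=2: 0 on one side, -539 on the other.
compute: total := 0 | (((total % (base - -3)) > min(limit, total)) or (min(base, total) != (base - total))): false | limit := 7 | (((-step) - (step % 2)) <= (total - limit)): false | limit := -30 | result 0
compute2: result := 0 | (not (((result % (base - -3)) >= min(limit, result)) or (min(base, result) != (base - result)))): false | result := 54 | (((-step) + (-(step % 2))) <= (result - limit)): true | result := 270 | result -539
verdict: not equivalent; witness: base=-2, step=-6, limit=2


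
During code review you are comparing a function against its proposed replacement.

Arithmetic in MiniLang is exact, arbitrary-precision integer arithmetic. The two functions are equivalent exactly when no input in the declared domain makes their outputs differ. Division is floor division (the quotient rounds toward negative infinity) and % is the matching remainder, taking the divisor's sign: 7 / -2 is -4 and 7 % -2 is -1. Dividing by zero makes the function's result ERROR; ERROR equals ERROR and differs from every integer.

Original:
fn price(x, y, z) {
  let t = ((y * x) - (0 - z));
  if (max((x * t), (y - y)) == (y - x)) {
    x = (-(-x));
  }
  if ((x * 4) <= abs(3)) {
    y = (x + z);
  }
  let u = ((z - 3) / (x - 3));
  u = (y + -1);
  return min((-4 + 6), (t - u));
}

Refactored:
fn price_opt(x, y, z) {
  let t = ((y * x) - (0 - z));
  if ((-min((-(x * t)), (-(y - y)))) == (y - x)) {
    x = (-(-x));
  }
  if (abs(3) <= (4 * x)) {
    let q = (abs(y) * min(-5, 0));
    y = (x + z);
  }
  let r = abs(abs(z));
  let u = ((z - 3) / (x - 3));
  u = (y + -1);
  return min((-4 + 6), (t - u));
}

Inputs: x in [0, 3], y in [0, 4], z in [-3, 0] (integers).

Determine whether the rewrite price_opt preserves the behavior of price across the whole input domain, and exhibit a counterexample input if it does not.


On input x=0, y=0, z=-3, price returns 1 while price_opt returns -2.
verdict: not equivalent; witness: x=0, y=0, z=-3


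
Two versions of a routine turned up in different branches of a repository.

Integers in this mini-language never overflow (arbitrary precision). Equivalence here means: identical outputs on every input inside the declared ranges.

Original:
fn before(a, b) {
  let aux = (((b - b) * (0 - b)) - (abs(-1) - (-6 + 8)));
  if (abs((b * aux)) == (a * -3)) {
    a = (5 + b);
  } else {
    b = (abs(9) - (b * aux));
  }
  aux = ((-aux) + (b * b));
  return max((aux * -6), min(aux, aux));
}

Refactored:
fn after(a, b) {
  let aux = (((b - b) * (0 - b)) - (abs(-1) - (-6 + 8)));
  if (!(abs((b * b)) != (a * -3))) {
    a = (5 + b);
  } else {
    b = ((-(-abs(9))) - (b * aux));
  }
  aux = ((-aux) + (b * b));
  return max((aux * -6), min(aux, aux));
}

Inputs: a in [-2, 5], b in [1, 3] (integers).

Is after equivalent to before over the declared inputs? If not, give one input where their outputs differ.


Not equivalent: a=-1, b=3 separates them (8 vs 35).
before: aux = 1; (abs((b * aux)) == (a * -3)) -> true; a = 8; aux = 8; return 8
after: aux = 1; (!(abs((b * b)) != (a * -3))) -> false; b = 6; aux = 35; return 35
verdict: not equivalent; witness: a=-1, b=3


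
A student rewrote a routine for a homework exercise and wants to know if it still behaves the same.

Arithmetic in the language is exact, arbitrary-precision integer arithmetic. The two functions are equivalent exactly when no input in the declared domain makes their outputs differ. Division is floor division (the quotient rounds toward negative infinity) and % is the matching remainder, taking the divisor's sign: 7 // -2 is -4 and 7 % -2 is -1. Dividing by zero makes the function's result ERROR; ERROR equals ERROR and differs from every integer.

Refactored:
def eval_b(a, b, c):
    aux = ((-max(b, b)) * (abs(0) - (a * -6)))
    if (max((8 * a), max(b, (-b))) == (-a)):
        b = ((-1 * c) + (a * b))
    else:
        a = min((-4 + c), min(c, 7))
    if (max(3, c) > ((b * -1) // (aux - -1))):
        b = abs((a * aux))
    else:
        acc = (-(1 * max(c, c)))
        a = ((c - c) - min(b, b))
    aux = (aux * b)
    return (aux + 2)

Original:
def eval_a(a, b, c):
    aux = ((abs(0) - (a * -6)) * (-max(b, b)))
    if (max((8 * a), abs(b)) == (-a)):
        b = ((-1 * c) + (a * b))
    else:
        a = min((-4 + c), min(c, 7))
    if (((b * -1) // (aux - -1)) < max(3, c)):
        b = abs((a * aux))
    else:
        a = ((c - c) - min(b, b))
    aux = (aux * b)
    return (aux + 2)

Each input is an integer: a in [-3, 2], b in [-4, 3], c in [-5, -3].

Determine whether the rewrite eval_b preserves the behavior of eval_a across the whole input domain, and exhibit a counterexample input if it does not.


This is a faithful refactor — min/max/abs usage differs, constant usage differs, statement counts differ, local variable names differ, arithmetic usage differs, comparison usage differs, but the computed results match everywhere.
As a probe, take a=-1, b=-2, c=-4: eval_a runs aux becomes -12; next (max((8 * a), abs(b)) == (-a)) evaluates to false; next a becomes -8; next (((b * -1) // (aux - -1)) < max(3, c)) evaluates to true; next b becomes 96; next aux becomes -1152; next final value -1150; eval_b runs aux becomes -12; next (max((8 * a), max(b, (-b))) == (-a)) evaluates to false; next a becomes -8; next (max(3, c) > ((b * -1) // (aux - -1))) evaluates to true; next b becomes 96; next aux becomes -1152; next final value -1150; both end at -1150.
An exhaustive pass over the 144 declared inputs shows identical outputs.
verdict: equivalent


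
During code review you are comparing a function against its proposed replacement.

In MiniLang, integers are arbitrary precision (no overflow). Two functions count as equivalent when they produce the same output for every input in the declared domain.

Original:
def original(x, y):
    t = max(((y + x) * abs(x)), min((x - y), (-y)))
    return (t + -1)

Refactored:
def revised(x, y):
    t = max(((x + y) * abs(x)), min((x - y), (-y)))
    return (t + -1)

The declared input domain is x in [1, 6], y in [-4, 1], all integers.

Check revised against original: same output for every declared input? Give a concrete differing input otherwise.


Side by side, the visible changes include: same computation, different form.
One worked example (x=4, y=-2) — original: t = 8; return 7; revised: t = 8; return 7; agreement on 7.
Sweeping the whole domain (36 inputs) finds no disagreement.
verdict: equivalent


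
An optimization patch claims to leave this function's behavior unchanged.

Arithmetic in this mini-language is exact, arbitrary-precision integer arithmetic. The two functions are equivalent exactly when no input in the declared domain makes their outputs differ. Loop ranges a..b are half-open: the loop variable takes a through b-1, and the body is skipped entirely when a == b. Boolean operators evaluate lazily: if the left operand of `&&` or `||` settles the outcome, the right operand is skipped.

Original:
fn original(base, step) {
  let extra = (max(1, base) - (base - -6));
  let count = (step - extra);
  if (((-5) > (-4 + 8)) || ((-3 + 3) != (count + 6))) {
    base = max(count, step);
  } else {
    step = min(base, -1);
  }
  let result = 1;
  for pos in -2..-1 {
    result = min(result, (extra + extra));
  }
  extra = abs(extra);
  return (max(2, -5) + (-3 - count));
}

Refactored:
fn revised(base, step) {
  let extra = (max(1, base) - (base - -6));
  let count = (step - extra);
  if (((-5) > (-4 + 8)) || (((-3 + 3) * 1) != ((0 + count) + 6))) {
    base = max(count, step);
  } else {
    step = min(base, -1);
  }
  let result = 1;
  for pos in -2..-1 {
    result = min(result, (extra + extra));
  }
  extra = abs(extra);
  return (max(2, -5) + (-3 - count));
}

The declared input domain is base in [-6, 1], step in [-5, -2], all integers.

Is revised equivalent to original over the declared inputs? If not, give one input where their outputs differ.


The two are interchangeable: constant usage differs, arithmetic usage differs, and every declared input agrees.
As a probe, take base=-4, step=-5: original runs extra = -1; count = -4; (((-5) > (-4 + 8)) || ((-3 + 3) != (count + 6))) -> true; base = -4; result = 1; [pos=-2]; result = -2; extra = 1; return 3; revised runs extra = -1; count = -4; (((-5) > (-4 + 8)) || (((-3 + 3) * 1) != ((0 + count) + 6))) -> true; base = -4; result = 1; [pos=-2]; result = -2; extra = 1; return 3; both end at 3.
Checked all 32 inputs in the declared domain: the outputs agree on every one.
verdict: equivalent


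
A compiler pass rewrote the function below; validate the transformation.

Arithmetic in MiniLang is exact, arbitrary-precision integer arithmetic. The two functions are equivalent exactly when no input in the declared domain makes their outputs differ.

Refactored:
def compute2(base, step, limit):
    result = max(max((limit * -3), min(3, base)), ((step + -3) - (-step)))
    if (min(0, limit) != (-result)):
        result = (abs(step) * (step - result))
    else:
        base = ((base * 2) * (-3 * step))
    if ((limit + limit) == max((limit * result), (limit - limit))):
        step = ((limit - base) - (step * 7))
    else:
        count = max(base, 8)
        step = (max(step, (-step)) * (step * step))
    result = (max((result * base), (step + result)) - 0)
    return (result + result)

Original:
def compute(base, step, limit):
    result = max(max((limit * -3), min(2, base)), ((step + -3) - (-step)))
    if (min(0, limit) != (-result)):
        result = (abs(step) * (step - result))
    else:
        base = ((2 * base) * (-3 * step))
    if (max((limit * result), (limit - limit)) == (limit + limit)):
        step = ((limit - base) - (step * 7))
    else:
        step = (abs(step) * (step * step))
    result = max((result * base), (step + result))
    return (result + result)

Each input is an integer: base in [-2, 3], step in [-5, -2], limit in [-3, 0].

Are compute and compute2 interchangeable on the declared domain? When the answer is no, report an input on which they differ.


Consider the input base=3, step=-5, limit=0.
compute: result := 2 | (min(0, limit) != (-result)): true | result := -35 | (max((limit * result), (limit - limit)) == (limit + limit)): true | step := 32 | result := -3 | result -6
compute2: result := 3 | (min(0, limit) != (-result)): true | result := -40 | ((limit + limit) == max((limit * result), (limit - limit))): true | step := 32 | result := -8 | result -16
-6 against -16: the behavior changed.
verdict: not equivalent; witness: base=3, step=-5, limit=0


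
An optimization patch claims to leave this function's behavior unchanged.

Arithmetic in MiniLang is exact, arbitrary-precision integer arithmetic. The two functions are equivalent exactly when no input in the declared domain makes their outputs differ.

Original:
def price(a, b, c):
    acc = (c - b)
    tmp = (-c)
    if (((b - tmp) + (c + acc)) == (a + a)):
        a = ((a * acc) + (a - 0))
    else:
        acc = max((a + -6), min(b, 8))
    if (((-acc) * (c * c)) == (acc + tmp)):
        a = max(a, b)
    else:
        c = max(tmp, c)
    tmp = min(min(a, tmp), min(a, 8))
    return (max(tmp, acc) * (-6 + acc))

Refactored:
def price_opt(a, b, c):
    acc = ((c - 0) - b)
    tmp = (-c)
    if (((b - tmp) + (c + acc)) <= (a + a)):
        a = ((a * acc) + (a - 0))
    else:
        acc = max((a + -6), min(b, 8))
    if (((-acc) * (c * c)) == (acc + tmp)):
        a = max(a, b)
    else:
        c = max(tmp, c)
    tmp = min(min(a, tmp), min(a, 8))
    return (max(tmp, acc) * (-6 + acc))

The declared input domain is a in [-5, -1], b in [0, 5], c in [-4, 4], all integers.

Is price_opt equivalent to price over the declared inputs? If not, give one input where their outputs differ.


Input a=-5, b=0, c=-4: 0 from price versus -40 from price_opt.
verdict: not equivalent; witness: a=-5, b=0, c=-4


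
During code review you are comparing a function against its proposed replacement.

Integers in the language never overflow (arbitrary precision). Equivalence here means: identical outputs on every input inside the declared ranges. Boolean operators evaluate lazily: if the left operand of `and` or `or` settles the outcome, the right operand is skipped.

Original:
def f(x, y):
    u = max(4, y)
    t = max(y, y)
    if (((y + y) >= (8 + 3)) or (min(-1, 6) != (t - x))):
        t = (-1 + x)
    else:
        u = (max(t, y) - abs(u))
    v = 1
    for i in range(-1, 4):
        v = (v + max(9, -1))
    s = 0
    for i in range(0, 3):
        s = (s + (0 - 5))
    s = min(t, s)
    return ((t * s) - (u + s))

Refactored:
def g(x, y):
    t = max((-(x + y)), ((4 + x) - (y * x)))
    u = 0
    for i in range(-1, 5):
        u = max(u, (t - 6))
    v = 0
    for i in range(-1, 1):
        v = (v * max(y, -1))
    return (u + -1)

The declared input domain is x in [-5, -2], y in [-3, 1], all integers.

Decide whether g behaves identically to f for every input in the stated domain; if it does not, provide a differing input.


Not equivalent: x=-5, y=-3 separates them (101 vs 1).
f: u := 4 | t := -3 | (((y + y) >= (8 + 3)) or (min(-1, 6) != (t - x))): true | t := -6 | v := 1 | iter i=-1: | v := 10 | iter i=0: | v := 19 | iter i=1: | v := 28 | iter i=2: | v := 37 | iter i=3: | v := 46 | s := 0 | iter i=0: | s := -5 | iter i=1: | s := -10 | iter i=2: | s := -15 | s := -15 | result 101
g: t := 8 | u := 0 | iter i=-1: | u := 2 | iter i=0: | u := 2 | iter i=1: | u := 2 | iter i=2: | u := 2 | iter i=3: | u := 2 | iter i=4: | u := 2 | v := 0 | iter i=-1: | v := 0 | iter i=0: | v := 0 | result 1
verdict: not equivalent; witness: x=-5, y=-3


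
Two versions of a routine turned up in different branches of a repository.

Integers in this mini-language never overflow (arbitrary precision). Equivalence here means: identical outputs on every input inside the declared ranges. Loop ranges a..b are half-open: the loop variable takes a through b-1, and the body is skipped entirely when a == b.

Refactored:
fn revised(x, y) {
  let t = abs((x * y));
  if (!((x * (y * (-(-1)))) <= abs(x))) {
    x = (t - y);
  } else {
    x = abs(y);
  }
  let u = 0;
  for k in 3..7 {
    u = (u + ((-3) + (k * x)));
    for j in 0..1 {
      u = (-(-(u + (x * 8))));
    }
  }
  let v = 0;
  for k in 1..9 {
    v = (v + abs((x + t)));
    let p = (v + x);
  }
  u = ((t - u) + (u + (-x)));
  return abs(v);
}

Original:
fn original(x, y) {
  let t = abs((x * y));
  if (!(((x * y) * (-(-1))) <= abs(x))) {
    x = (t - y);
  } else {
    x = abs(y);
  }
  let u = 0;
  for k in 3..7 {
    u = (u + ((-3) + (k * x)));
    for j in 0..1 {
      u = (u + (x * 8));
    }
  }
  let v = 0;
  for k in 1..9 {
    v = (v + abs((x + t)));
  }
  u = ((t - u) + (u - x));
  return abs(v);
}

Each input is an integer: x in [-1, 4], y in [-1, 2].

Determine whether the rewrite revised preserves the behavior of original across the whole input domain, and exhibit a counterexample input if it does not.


Comparing the listings, the differences include: local variable names differ; and arithmetic usage differs; and statement counts differ.
Tracing x=1, y=1: original: t := 1 | (!(((x * y) * (-(-1))) <= abs(x))): false | x := 1 | u := 0 | iter k=3: | u := 0 | iter j=0: | u := 8 | iter k=4: | u := 9 | iter j=0: | u := 17 | iter k=5: | u := 19 | iter j=0: | u := 27 | iter k=6: | u := 30 | iter j=0: | u := 38 | v := 0 | iter k=1: | v := 2 | iter k=2: | v := 4 | iter k=3: | v := 6 | iter k=4: | v := 8 | iter k=5: | v := 10 | iter k=6: | v := 12 | iter k=7: | v := 14 | iter k=8: | v := 16 | u := 0 | result 16 | revised: t := 1 | (!((x * (y * (-(-1)))) <= abs(x))): false | x := 1 | u := 0 | iter k=3: | u := 0 | iter j=0: | u := 8 | iter k=4: | u := 9 | iter j=0: | u := 17 | iter k=5: | u := 19 | iter j=0: | u := 27 | iter k=6: | u := 30 | iter j=0: | u := 38 | v := 0 | iter k=1: | v := 2 | p := 3 | iter k=2: | v := 4 | p := 5 | iter k=3: | v := 6 | p := 7 | iter k=4: | v := 8 | p := 9 | iter k=5: | v := 10 | p := 11 | iter k=6: | v := 12 | p := 13 | iter k=7: | v := 14 | p := 15 | iter k=8: | v := 16 | p := 17 | u := 0 | result 16 — matching result 16.
Across all 24 domain points the two functions coincide.
verdict: equivalent


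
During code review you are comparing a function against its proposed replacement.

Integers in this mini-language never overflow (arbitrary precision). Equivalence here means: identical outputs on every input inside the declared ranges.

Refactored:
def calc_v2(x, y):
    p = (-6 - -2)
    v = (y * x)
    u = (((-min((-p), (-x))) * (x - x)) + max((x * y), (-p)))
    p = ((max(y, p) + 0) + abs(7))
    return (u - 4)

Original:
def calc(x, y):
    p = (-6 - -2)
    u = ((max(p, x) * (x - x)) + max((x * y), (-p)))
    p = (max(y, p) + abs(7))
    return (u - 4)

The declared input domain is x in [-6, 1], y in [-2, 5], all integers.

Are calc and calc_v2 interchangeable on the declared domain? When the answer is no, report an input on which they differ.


Side by side, the visible changes include: statement counts differ, plus local variable names differ, plus arithmetic usage differs, plus min/max/abs usage differs, plus constant usage differs.
As a probe, take x=-3, y=-2: calc runs p := -4 | u := 6 | p := 5 | result 2; calc_v2 runs p := -4 | v := 6 | u := 6 | p := 5 | result 2; both end at 2.
Across all 64 domain points the two functions coincide.
verdict: equivalent
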